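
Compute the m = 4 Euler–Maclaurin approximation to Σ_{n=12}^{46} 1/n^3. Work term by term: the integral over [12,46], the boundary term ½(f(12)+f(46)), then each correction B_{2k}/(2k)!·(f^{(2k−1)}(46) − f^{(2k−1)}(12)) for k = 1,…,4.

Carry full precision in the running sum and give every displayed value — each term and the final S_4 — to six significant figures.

Integral: ∫_12^46 1/x^3 dx = 0.00323593.
Endpoint term: (f(12) + f(46))/2 = (0.000578704 + 1.02737e-05)/2 = 0.000294489.
Running total after boundary: 0.00353042.
Correction k=1: B_{2}/2! · (f^{(1)}(46) − f^{(1)}(12)) = 1/12 · (-6.70023e-07 − (-0.000144676)) = 1.20005e-05.
Partial sum through k=1: 0.00354242.
Correction k=2: B_{4}/4! · (f^{(3)}(46) − f^{(3)}(12)) = −1/720 · (-6.33292e-09 − (-2.00939e-05)) = -2.78994e-08.
Partial sum through k=2: 0.00354239.
Correction k=3: B_{6}/6! · (f^{(5)}(46) − f^{(5)}(12)) = 1/30240 · (-1.25701e-10 − (-5.86071e-06)) = 1.93803e-10.
Partial sum through k=3: 0.00354239.
Correction k=4: B_{8}/8! · (f^{(7)}(46) − f^{(7)}(12)) = −1/1209600 · (-4.27715e-12 − (-2.93036e-06)) = -2.42258e-12.

S_4 ≈ 0.00354239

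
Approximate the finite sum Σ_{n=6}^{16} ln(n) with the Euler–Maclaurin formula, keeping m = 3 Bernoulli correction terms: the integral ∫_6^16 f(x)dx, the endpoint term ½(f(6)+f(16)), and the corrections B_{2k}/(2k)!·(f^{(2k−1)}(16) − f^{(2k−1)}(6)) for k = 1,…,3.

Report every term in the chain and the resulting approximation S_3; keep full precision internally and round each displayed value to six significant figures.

∫_6^16 ln(x) dx evaluates to 23.6109.
½[f(6) + f(16)] = ½[1.79176 + 2.77259] = 2.28217.
So far: 25.8930.
Correction k=1: B_{2}/2! · (f^{(1)}(16) − f^{(1)}(6)) = 1/12 · (0.0625000 − 0.166667) = -0.00868056.
After k=1: 25.8844.
Correction k=2: B_{4}/4! · (f^{(3)}(16) − f^{(3)}(6)) = −1/720 · (0.000488281 − 0.00925926) = 1.21819e-05.
After k=2: 25.8844.
Correction k=3: B_{6}/6! · (f^{(5)}(16) − f^{(5)}(6)) = 1/30240 · (2.28882e-05 − 0.00308642) = -1.01307e-07.

S_3 ≈ 25.8844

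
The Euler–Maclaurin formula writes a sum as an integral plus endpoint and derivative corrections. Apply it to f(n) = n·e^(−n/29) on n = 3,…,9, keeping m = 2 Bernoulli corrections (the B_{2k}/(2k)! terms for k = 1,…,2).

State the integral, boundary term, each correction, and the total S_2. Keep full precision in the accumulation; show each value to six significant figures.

S_2 ≈ 33.4455

The integral term ∫_3^9 x·e^(−x/29) dx = 28.8187.
Endpoint term: (f(3) + f(9))/2 = (2.70517 + 6.59875)/2 = 4.65196.
Running total after boundary: 33.4707.
Correction k=1: B_{2}/2! · (f^{(1)}(9) − f^{(1)}(3)) = 1/12 · (0.505651 − 0.808441) = -0.0252325.
Running total after k=1: 33.4455.
Correction k=2: B_{4}/4! · (f^{(3)}(9) − f^{(3)}(3)) = −1/720 · (0.00234487 − 0.00310569) = 1.05669e-06.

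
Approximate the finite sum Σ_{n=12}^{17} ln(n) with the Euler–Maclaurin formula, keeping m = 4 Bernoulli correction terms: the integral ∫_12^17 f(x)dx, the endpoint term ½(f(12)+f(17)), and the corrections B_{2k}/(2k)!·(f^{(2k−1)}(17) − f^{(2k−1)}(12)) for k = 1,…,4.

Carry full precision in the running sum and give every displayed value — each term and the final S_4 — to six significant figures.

∫_12^17 ln(x) dx evaluates to 13.3457.
½[f(12) + f(17)] = ½[2.48491 + 2.83321] = 2.65906.
Running total after boundary: 16.0048.
Correction k=1: B_{2}/2! · (f^{(1)}(17) − f^{(1)}(12)) = 1/12 · (0.0588235 − 0.0833333) = -0.00204248.
After k=1: 16.0028.
Correction k=2: B_{4}/4! · (f^{(3)}(17) − f^{(3)}(12)) = −1/720 · (0.000407083 − 0.00115741) = 1.04212e-06.
After k=2: 16.0028.
Correction k=3: B_{6}/6! · (f^{(5)}(17) − f^{(5)}(12)) = 1/30240 · (1.69031e-05 − 9.64506e-05) = -2.63054e-09.
After k=3: 16.0028.
Correction k=4: B_{8}/8! · (f^{(7)}(17) − f^{(7)}(12)) = −1/1209600 · (1.75465e-06 − 2.00939e-05) = 1.51614e-11.

S_4 ≈ 16.0028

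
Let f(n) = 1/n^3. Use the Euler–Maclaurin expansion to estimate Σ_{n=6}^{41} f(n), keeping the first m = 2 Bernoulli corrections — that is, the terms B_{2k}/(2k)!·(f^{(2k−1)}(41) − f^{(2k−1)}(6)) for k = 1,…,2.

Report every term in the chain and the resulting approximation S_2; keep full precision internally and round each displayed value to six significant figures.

S_2 ≈ 0.0161045

∫_6^41 1/x^3 dx evaluates to 0.0135914.
Endpoint term: (f(6) + f(41))/2 = (0.00462963 + 1.45094e-05)/2 = 0.00232207.
Running total after boundary: 0.0159135.
k=1: B_{2}/(2)! × [f^{(1)}(41) − f^{(1)}(6)] = 1/12 × (-1.06166e-06 − (-0.00231481)) = 0.000192813.
Running total after k=1: 0.0161063.
k=2: B_{4}/(4)! × [f^{(3)}(41) − f^{(3)}(6)] = −1/720 × (-1.26313e-08 − (-0.00128601)) = -1.78610e-06.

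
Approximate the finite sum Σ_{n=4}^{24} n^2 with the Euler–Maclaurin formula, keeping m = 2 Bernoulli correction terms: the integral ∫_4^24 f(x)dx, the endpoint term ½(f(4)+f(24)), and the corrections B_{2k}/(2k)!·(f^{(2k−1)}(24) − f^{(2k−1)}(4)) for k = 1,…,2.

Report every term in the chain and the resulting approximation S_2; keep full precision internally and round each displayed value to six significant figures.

∫_4^24 x^2 dx evaluates to 4586.67.
Boundary: ½(f(4) + f(24)) = ½(16.0000 + 576.000) = 296.000.
Integral + boundary = 4882.67.
k=1: B_{2}/(2)! × [f^{(1)}(24) − f^{(1)}(4)] = 1/12 × (48.0000 − 8.00000) = 3.33333.
After k=1: 4886.00.
k=2: B_{4}/(4)! × [f^{(3)}(24) − f^{(3)}(4)] = −1/720 × (0.00000 − 0.00000) = 0.00000.

S_2 ≈ 4886.00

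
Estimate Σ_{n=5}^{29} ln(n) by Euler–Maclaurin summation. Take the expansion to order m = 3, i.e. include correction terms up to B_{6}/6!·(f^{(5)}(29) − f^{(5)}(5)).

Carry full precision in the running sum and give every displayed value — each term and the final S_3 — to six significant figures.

∫_5^29 ln(x) dx evaluates to 65.6044.
Endpoint term: (f(5) + f(29))/2 = (1.60944 + 3.36730)/2 = 2.48837.
Running total after boundary: 68.0928.
k=1: B_{2}/(2)! × [f^{(1)}(29) − f^{(1)}(5)] = 1/12 × (0.0344828 − 0.200000) = -0.0137931.
Running total after k=1: 68.0790.
k=2: B_{4}/(4)! × [f^{(3)}(29) − f^{(3)}(5)] = −1/720 × (8.20042e-05 − 0.0160000) = 2.21083e-05.
Running total after k=2: 68.0790.
k=3: B_{6}/(6)! × [f^{(5)}(29) − f^{(5)}(5)] = 1/30240 × (1.17010e-06 − 0.00768000) = -2.53930e-07.

S_3 ≈ 68.0790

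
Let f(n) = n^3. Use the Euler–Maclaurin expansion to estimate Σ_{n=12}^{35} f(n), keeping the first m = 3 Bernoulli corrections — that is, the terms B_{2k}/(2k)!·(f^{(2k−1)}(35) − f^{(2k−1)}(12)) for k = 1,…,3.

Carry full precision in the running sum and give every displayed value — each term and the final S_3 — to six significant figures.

S_3 ≈ 392544

The integral term ∫_12^35 x^3 dx = 369972.
Endpoint term: (f(12) + f(35))/2 = (1728.00 + 42875.0)/2 = 22301.5.
So far: 392274.
Order-1 term: 1/12 · (3675.00 − 432.000) = 270.250.
Partial sum through k=1: 392544.
Order-2 term: −1/720 · (6.00000 − 6.00000) = 0.00000.
Partial sum through k=2: 392544.
Order-3 term: 1/30240 · (0.00000 − 0.00000) = 0.00000.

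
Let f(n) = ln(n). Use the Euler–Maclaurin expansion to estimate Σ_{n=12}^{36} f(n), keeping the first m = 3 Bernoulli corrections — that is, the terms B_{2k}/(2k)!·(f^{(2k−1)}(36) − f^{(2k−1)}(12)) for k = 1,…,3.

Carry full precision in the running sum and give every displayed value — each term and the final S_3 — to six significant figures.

S_3 ≈ 78.2174

Integral: ∫_12^36 ln(x) dx = 75.1878.
Endpoint term: (f(12) + f(36))/2 = (2.48491 + 3.58352)/2 = 3.03421.
Running total after boundary: 78.2220.
Correction k=1: B_{2}/2! · (f^{(1)}(36) − f^{(1)}(12)) = 1/12 · (0.0277778 − 0.0833333) = -0.00462963.
Running total after k=1: 78.2174.
Correction k=2: B_{4}/4! · (f^{(3)}(36) − f^{(3)}(12)) = −1/720 · (4.28669e-05 − 0.00115741) = 1.54797e-06.
Running total after k=2: 78.2174.
Correction k=3: B_{6}/6! · (f^{(5)}(36) − f^{(5)}(12)) = 1/30240 · (3.96916e-07 − 9.64506e-05) = -3.17638e-09.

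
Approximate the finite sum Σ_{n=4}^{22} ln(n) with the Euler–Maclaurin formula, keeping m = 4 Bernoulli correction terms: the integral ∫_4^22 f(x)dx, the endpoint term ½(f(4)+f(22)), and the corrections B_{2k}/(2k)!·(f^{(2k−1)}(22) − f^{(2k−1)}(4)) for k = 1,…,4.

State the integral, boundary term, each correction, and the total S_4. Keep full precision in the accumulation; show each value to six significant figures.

∫_4^22 ln(x) dx evaluates to 44.4578.
½[f(4) + f(22)] = ½[1.38629 + 3.09104] = 2.23867.
So far: 46.6964.
k=1: B_{2}/(2)! × [f^{(1)}(22) − f^{(1)}(4)] = 1/12 × (0.0454545 − 0.250000) = -0.0170455.
Running total after k=1: 46.6794.
k=2: B_{4}/(4)! × [f^{(3)}(22) − f^{(3)}(4)] = −1/720 × (0.000187829 − 0.0312500) = 4.31419e-05.
Running total after k=2: 46.6794.
k=3: B_{6}/(6)! × [f^{(5)}(22) − f^{(5)}(4)] = 1/30240 × (4.65691e-06 − 0.0234375) = -7.74896e-07.
Running total after k=3: 46.6794.
k=4: B_{8}/(8)! × [f^{(7)}(22) − f^{(7)}(4)] = −1/1209600 × (2.88651e-07 − 0.0439453) = 3.63302e-08.

S_4 ≈ 46.6794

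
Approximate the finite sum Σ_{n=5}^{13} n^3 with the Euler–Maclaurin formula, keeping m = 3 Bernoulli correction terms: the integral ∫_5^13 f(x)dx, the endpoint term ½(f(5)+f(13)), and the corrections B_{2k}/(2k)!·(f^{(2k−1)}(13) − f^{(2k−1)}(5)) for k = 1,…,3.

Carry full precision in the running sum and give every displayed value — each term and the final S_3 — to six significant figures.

S_3 ≈ 8181.00

The integral term ∫_5^13 x^3 dx = 6984.00.
½[f(5) + f(13)] = ½[125.000 + 2197.00] = 1161.00.
Integral + boundary = 8145.00.
k=1: B_{2}/(2)! × [f^{(1)}(13) − f^{(1)}(5)] = 1/12 × (507.000 − 75.0000) = 36.0000.
Running total after k=1: 8181.00.
k=2: B_{4}/(4)! × [f^{(3)}(13) − f^{(3)}(5)] = −1/720 × (6.00000 − 6.00000) = 0.00000.
Running total after k=2: 8181.00.
k=3: B_{6}/(6)! × [f^{(5)}(13) − f^{(5)}(5)] = 1/30240 × (0.00000 − 0.00000) = 0.00000.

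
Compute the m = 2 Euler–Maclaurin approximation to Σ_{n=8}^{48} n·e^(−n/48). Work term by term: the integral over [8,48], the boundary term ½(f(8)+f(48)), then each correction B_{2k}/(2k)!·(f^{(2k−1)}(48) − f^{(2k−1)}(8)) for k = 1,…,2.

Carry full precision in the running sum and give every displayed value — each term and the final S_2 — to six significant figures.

∫_8^48 x·e^(−x/48) dx evaluates to 580.154.
Endpoint term: (f(8) + f(48))/2 = (6.77185 + 17.6582)/2 = 12.2150.
So far: 592.369.
Order-1 term: 1/12 · (0.00000 − 0.705401) = -0.0587835.
Partial sum through k=1: 592.311.
Order-2 term: −1/720 · (0.000319340 − 0.00104096) = 1.00225e-06.

S_2 ≈ 592.311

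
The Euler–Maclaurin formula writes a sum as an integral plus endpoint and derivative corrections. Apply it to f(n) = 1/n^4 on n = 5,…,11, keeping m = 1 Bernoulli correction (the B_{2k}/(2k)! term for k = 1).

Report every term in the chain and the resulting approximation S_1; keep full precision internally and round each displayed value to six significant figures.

∫_5^11 1/x^4 dx evaluates to 0.00241623.
½[f(5) + f(11)] = ½[0.00160000 + 6.83013e-05] = 0.000834151.
Running total after boundary: 0.00325038.
Correction k=1: B_{2}/2! · (f^{(1)}(11) − f^{(1)}(5)) = 1/12 · (-2.48369e-05 − (-0.00128000)) = 0.000104597.

S_1 ≈ 0.00335498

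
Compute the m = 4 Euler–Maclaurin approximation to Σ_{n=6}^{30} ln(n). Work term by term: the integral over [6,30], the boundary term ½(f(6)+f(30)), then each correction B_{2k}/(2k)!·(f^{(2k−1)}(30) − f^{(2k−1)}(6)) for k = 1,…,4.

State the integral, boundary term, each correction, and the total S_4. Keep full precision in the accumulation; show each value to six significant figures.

S_4 ≈ 69.8707

Integral: ∫_6^30 ln(x) dx = 67.2854.
Endpoint term: (f(6) + f(30))/2 = (1.79176 + 3.40120)/2 = 2.59648.
Running total after boundary: 69.8818.
Order-1 term: 1/12 · (0.0333333 − 0.166667) = -0.0111111.
Partial sum through k=1: 69.8707.
Order-2 term: −1/720 · (7.40741e-05 − 0.00925926) = 1.27572e-05.
Partial sum through k=2: 69.8707.
Order-3 term: 1/30240 · (9.87654e-07 − 0.00308642) = -1.02031e-07.
Partial sum through k=3: 69.8707.
Order-4 term: −1/1209600 · (3.29218e-08 − 0.00257202) = 2.12631e-09.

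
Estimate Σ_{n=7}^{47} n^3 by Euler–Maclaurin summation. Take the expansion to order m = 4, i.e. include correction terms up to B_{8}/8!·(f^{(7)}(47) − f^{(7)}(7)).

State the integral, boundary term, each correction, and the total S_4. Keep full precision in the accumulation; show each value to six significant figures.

The integral term ∫_7^47 x^3 dx = 1.21932e+06.
½[f(7) + f(47)] = ½[343.000 + 103823] = 52083.0.
Integral + boundary = 1.27140e+06.
Correction k=1: B_{2}/2! · (f^{(1)}(47) − f^{(1)}(7)) = 1/12 · (6627.00 − 147.000) = 540.000.
After k=1: 1.27194e+06.
Correction k=2: B_{4}/4! · (f^{(3)}(47) − f^{(3)}(7)) = −1/720 · (6.00000 − 6.00000) = 0.00000.
After k=2: 1.27194e+06.
Correction k=3: B_{6}/6! · (f^{(5)}(47) − f^{(5)}(7)) = 1/30240 · (0.00000 − 0.00000) = 0.00000.
After k=3: 1.27194e+06.
Correction k=4: B_{8}/8! · (f^{(7)}(47) − f^{(7)}(7)) = −1/1209600 · (0.00000 − 0.00000) = 0.00000.

S_4 ≈ 1.27194e+06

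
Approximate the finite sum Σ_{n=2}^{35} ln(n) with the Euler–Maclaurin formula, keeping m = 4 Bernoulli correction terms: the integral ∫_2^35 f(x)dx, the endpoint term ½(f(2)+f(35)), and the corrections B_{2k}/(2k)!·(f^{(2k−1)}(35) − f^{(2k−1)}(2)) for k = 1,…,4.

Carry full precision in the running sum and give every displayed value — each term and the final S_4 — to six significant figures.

Integral: ∫_2^35 ln(x) dx = 90.0509.
Boundary: ½(f(2) + f(35)) = ½(0.693147 + 3.55535) = 2.12425.
Integral + boundary = 92.1751.
Order-1 term: 1/12 · (0.0285714 − 0.500000) = -0.0392857.
Partial sum through k=1: 92.1358.
Order-2 term: −1/720 · (4.66472e-05 − 0.250000) = 0.000347157.
Partial sum through k=2: 92.1362.
Order-3 term: 1/30240 · (4.56952e-07 − 0.750000) = -2.48016e-05.
Partial sum through k=3: 92.1362.
Order-4 term: −1/1209600 · (1.11907e-08 − 5.62500) = 4.65030e-06.

S_4 ≈ 92.1362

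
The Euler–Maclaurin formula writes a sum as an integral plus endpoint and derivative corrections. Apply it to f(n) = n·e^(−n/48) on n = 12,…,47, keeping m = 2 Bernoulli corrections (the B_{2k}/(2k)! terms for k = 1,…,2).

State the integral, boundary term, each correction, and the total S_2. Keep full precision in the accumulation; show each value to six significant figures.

S_2 ≈ 543.553

∫_12^47 x·e^(−x/48) dx evaluates to 530.101.
½[f(12) + f(47)] = ½[9.34561 + 17.6543] = 13.5000.
So far: 543.601.
Order-1 term: 1/12 · (0.00782550 − 0.584101) = -0.0480229.
Running total after k=1: 543.553.
Order-2 term: −1/720 · (0.000329459 − 0.000929558) = 8.33471e-07.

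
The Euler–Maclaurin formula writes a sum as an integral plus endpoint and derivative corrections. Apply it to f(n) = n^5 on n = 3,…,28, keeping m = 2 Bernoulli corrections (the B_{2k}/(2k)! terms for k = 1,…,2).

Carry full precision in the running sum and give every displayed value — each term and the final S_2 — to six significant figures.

∫_3^28 x^5 dx evaluates to 8.03149e+07.
Endpoint term: (f(3) + f(28))/2 = (243.000 + 1.72104e+07)/2 = 8.60531e+06.
So far: 8.89202e+07.
Correction k=1: B_{2}/2! · (f^{(1)}(28) − f^{(1)}(3)) = 1/12 · (3.07328e+06 − 405.000) = 256073.
Running total after k=1: 8.91763e+07.
Correction k=2: B_{4}/4! · (f^{(3)}(28) − f^{(3)}(3)) = −1/720 · (47040.0 − 540.000) = -64.5833.

S_2 ≈ 8.91762e+07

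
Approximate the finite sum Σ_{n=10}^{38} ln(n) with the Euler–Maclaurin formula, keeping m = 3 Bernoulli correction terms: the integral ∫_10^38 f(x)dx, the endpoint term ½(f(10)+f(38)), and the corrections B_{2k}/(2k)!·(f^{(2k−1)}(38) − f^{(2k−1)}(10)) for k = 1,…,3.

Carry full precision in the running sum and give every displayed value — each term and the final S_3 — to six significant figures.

S_3 ≈ 90.1664

∫_10^38 ln(x) dx evaluates to 87.2024.
½[f(10) + f(38)] = ½[2.30259 + 3.63759] = 2.97009.
So far: 90.1725.
k=1: B_{2}/(2)! × [f^{(1)}(38) − f^{(1)}(10)] = 1/12 × (0.0263158 − 0.100000) = -0.00614035.
Partial sum through k=1: 90.1664.
k=2: B_{4}/(4)! × [f^{(3)}(38) − f^{(3)}(10)] = −1/720 × (3.64485e-05 − 0.00200000) = 2.72715e-06.
Partial sum through k=2: 90.1664.
k=3: B_{6}/(6)! × [f^{(5)}(38) − f^{(5)}(10)] = 1/30240 × (3.02896e-07 − 0.000240000) = -7.92649e-09.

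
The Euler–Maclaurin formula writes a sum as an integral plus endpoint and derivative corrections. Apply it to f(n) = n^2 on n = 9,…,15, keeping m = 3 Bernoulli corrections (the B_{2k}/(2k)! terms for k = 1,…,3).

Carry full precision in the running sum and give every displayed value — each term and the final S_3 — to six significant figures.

The integral term ∫_9^15 x^2 dx = 882.000.
Endpoint term: (f(9) + f(15))/2 = (81.0000 + 225.000)/2 = 153.000.
Running total after boundary: 1035.00.
k=1: B_{2}/(2)! × [f^{(1)}(15) − f^{(1)}(9)] = 1/12 × (30.0000 − 18.0000) = 1.00000.
After k=1: 1036.00.
k=2: B_{4}/(4)! × [f^{(3)}(15) − f^{(3)}(9)] = −1/720 × (0.00000 − 0.00000) = 0.00000.
After k=2: 1036.00.
k=3: B_{6}/(6)! × [f^{(5)}(15) − f^{(5)}(9)] = 1/30240 × (0.00000 − 0.00000) = 0.00000.

S_3 ≈ 1036.00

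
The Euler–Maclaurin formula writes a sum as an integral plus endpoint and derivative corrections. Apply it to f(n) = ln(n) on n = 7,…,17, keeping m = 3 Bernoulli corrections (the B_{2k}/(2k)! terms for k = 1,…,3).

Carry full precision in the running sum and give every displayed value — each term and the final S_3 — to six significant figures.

Integral: ∫_7^17 ln(x) dx = 24.5433.
Boundary: ½(f(7) + f(17)) = ½(1.94591 + 2.83321) = 2.38956.
Running total after boundary: 26.9328.
Correction k=1: B_{2}/2! · (f^{(1)}(17) − f^{(1)}(7)) = 1/12 · (0.0588235 − 0.142857) = -0.00700280.
After k=1: 26.9258.
Correction k=2: B_{4}/4! · (f^{(3)}(17) − f^{(3)}(7)) = −1/720 · (0.000407083 − 0.00583090) = 7.53308e-06.
After k=2: 26.9258.
Correction k=3: B_{6}/6! · (f^{(5)}(17) − f^{(5)}(7)) = 1/30240 · (1.69031e-05 − 0.00142798) = -4.66625e-08.

S_3 ≈ 26.9258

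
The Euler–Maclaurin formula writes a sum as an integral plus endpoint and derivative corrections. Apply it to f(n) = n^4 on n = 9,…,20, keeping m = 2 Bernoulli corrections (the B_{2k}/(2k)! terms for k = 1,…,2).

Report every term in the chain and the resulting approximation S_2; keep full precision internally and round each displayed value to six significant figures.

∫_9^20 x^4 dx evaluates to 628190.
Endpoint term: (f(9) + f(20))/2 = (6561.00 + 160000)/2 = 83280.5.
Running total after boundary: 711471.
Order-1 term: 1/12 · (32000.0 − 2916.00) = 2423.67.
Partial sum through k=1: 713894.
Order-2 term: −1/720 · (480.000 − 216.000) = -0.366667.

S_2 ≈ 713894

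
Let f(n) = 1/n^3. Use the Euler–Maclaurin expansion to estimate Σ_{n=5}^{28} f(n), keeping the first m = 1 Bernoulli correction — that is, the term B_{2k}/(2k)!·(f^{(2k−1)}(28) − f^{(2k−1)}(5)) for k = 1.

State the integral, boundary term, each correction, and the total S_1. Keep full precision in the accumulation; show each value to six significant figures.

The integral term ∫_5^28 1/x^3 dx = 0.0193622.
Boundary: ½(f(5) + f(28)) = ½(0.00800000 + 4.55539e-05) = 0.00402278.
Integral + boundary = 0.0233850.
Order-1 term: 1/12 · (-4.88078e-06 − (-0.00480000)) = 0.000399593.

S_1 ≈ 0.0237846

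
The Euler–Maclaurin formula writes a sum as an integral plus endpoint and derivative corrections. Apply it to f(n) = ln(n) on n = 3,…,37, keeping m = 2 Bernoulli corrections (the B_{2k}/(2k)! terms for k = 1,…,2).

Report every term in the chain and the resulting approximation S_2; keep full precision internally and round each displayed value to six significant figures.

∫_3^37 ln(x) dx evaluates to 96.3081.
Endpoint term: (f(3) + f(37))/2 = (1.09861 + 3.61092)/2 = 2.35477.
So far: 98.6629.
Order-1 term: 1/12 · (0.0270270 − 0.333333) = -0.0255255.
Running total after k=1: 98.6374.
Order-2 term: −1/720 · (3.94843e-05 − 0.0740741) = 0.000102826.

S_2 ≈ 98.6375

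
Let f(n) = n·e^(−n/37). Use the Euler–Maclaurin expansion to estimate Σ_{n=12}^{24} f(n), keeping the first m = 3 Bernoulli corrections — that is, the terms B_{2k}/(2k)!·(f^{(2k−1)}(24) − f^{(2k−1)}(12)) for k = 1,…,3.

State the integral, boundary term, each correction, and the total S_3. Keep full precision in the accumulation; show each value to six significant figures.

S_3 ≈ 141.563

Integral: ∫_12^24 x·e^(−x/37) dx = 130.977.
Endpoint term: (f(12) + f(24))/2 = (8.67619 + 12.5460)/2 = 10.6111.
Integral + boundary = 141.588.
Order-1 term: 1/12 · (0.183670 − 0.488524) = -0.0254046.
Partial sum through k=1: 141.563.
Order-2 term: −1/720 · (0.000897862 − 0.00141312) = 7.15630e-07.
Partial sum through k=2: 141.563.
Order-3 term: 1/30240 · (1.21370e-06 − 1.80379e-06) = -1.95133e-11.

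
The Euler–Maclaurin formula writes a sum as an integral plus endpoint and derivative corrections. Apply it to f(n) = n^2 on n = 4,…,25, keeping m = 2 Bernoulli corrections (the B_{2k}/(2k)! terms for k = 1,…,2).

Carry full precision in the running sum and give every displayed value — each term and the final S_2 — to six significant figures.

Integral: ∫_4^25 x^2 dx = 5187.00.
Boundary: ½(f(4) + f(25)) = ½(16.0000 + 625.000) = 320.500.
Running total after boundary: 5507.50.
k=1: B_{2}/(2)! × [f^{(1)}(25) − f^{(1)}(4)] = 1/12 × (50.0000 − 8.00000) = 3.50000.
After k=1: 5511.00.
k=2: B_{4}/(4)! × [f^{(3)}(25) − f^{(3)}(4)] = −1/720 × (0.00000 − 0.00000) = 0.00000.

S_2 ≈ 5511.00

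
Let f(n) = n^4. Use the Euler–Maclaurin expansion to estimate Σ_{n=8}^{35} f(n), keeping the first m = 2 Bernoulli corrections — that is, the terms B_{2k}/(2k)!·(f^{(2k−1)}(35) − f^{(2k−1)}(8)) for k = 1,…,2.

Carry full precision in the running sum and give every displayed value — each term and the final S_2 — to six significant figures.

S_2 ≈ 1.12643e+07

Integral: ∫_8^35 x^4 dx = 1.04978e+07.
Boundary: ½(f(8) + f(35)) = ½(4096.00 + 1.50062e+06) = 752360.
Running total after boundary: 1.12502e+07.
k=1: B_{2}/(2)! × [f^{(1)}(35) − f^{(1)}(8)] = 1/12 × (171500 − 2048.00) = 14121.0.
After k=1: 1.12643e+07.
k=2: B_{4}/(4)! × [f^{(3)}(35) − f^{(3)}(8)] = −1/720 × (840.000 − 192.000) = -0.900000.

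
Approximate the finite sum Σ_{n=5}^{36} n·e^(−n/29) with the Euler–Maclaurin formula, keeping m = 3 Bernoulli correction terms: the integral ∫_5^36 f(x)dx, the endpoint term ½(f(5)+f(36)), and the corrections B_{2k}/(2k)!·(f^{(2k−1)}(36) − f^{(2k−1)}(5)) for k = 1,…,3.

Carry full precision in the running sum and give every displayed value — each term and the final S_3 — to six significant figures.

S_3 ≈ 292.353

∫_5^36 x·e^(−x/29) dx evaluates to 285.111.
Endpoint term: (f(5) + f(36))/2 = (4.20815 + 10.4035)/2 = 7.30581.
Integral + boundary = 292.416.
Order-1 term: 1/12 · (-0.0697551 − 0.696522) = -0.0638564.
Running total after k=1: 292.353.
Order-2 term: −1/720 · (0.000604299 − 0.00282971) = 3.09084e-06.
Running total after k=2: 292.353.
Order-3 term: 1/30240 · (1.53572e-06 − 5.74460e-06) = -1.39182e-10.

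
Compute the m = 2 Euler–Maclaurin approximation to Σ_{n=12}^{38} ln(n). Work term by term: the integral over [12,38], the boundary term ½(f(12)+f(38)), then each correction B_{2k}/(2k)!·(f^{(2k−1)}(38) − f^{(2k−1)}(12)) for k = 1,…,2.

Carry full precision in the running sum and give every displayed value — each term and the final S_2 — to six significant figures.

Integral: ∫_12^38 ln(x) dx = 82.4094.
Boundary: ½(f(12) + f(38)) = ½(2.48491 + 3.63759) = 3.06125.
Integral + boundary = 85.4706.
Order-1 term: 1/12 · (0.0263158 − 0.0833333) = -0.00475146.
After k=1: 85.4659.
Order-2 term: −1/720 · (3.64485e-05 − 0.00115741) = 1.55689e-06.

S_2 ≈ 85.4659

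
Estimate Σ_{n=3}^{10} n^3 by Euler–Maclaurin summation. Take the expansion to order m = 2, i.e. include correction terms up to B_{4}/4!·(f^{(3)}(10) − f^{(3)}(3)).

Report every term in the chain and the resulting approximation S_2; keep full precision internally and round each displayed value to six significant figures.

S_2 ≈ 3016.00

The integral term ∫_3^10 x^3 dx = 2479.75.
½[f(3) + f(10)] = ½[27.0000 + 1000.00] = 513.500.
Running total after boundary: 2993.25.
k=1: B_{2}/(2)! × [f^{(1)}(10) − f^{(1)}(3)] = 1/12 × (300.000 − 27.0000) = 22.7500.
Partial sum through k=1: 3016.00.
k=2: B_{4}/(4)! × [f^{(3)}(10) − f^{(3)}(3)] = −1/720 × (6.00000 − 6.00000) = 0.00000.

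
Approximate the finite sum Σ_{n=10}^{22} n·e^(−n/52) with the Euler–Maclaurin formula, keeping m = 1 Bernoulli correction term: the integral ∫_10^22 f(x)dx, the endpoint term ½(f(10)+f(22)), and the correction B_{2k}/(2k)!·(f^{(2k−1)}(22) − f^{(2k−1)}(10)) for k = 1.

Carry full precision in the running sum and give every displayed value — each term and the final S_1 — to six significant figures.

Integral: ∫_10^22 x·e^(−x/52) dx = 139.422.
½[f(10) + f(22)] = ½[8.25053 + 14.4106] = 11.3306.
So far: 150.753.
Order-1 term: 1/12 · (0.377901 − 0.666389) = -0.0240407.

S_1 ≈ 150.729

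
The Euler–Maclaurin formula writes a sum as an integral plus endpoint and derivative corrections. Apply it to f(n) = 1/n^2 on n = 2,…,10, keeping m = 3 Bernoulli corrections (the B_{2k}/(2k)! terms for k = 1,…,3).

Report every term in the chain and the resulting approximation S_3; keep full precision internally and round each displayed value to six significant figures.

S_3 ≈ 0.549811

∫_2^10 1/x^2 dx evaluates to 0.400000.
Boundary: ½(f(2) + f(10)) = ½(0.250000 + 0.0100000) = 0.130000.
Integral + boundary = 0.530000.
Order-1 term: 1/12 · (-0.00200000 − (-0.250000)) = 0.0206667.
Running total after k=1: 0.550667.
Order-2 term: −1/720 · (-0.000240000 − (-0.750000)) = -0.00104133.
Running total after k=2: 0.549625.
Order-3 term: 1/30240 · (-7.20000e-05 − (-5.62500)) = 0.000186010.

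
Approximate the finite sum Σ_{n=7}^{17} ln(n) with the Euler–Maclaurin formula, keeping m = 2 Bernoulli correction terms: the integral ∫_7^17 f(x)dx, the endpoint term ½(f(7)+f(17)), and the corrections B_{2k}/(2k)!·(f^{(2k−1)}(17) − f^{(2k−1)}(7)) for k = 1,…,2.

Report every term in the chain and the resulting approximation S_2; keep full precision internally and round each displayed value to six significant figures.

S_2 ≈ 26.9258

∫_7^17 ln(x) dx evaluates to 24.5433.
Boundary: ½(f(7) + f(17)) = ½(1.94591 + 2.83321) = 2.38956.
Running total after boundary: 26.9328.
Order-1 term: 1/12 · (0.0588235 − 0.142857) = -0.00700280.
Running total after k=1: 26.9258.
Order-2 term: −1/720 · (0.000407083 − 0.00583090) = 7.53308e-06.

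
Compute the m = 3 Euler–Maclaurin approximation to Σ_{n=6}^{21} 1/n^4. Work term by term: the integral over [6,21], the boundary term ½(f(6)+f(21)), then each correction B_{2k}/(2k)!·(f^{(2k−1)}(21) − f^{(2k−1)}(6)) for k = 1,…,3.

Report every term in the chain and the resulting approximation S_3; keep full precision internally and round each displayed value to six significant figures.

S_3 ≈ 0.00193780

∫_6^21 1/x^4 dx evaluates to 0.00150722.
½[f(6) + f(21)] = ½[0.000771605 + 5.14189e-06] = 0.000388373.
Running total after boundary: 0.00189559.
Correction k=1: B_{2}/2! · (f^{(1)}(21) − f^{(1)}(6)) = 1/12 · (-9.79408e-07 − (-0.000514403)) = 4.27853e-05.
After k=1: 0.00193838.
Correction k=2: B_{4}/4! · (f^{(3)}(21) − f^{(3)}(6)) = −1/720 · (-6.66264e-08 − (-0.000428669)) = -5.95282e-07.
After k=2: 0.00193778.
Correction k=3: B_{6}/6! · (f^{(5)}(21) − f^{(5)}(6)) = 1/30240 · (-8.46049e-09 − (-0.000666819)) = 2.20506e-08.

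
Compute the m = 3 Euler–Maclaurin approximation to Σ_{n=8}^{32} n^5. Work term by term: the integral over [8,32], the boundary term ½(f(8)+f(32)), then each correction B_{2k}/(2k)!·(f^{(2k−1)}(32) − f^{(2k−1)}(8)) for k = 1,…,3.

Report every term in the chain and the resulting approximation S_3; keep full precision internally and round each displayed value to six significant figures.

The integral term ∫_8^32 x^5 dx = 1.78913e+08.
½[f(8) + f(32)] = ½[32768.0 + 3.35544e+07] = 1.67936e+07.
So far: 1.95707e+08.
Correction k=1: B_{2}/2! · (f^{(1)}(32) − f^{(1)}(8)) = 1/12 · (5.24288e+06 − 20480.0) = 435200.
Running total after k=1: 1.96142e+08.
Correction k=2: B_{4}/4! · (f^{(3)}(32) − f^{(3)}(8)) = −1/720 · (61440.0 − 3840.00) = -80.0000.
Running total after k=2: 1.96142e+08.
Correction k=3: B_{6}/6! · (f^{(5)}(32) − f^{(5)}(8)) = 1/30240 · (120.000 − 120.000) = 0.00000.

S_3 ≈ 1.96142e+08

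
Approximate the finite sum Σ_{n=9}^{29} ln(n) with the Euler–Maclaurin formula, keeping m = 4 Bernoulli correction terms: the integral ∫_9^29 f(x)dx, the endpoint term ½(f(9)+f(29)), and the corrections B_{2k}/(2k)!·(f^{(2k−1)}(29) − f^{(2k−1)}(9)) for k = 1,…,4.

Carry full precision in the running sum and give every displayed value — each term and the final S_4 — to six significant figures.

S_4 ≈ 60.6524

The integral term ∫_9^29 ln(x) dx = 57.8766.
Boundary: ½(f(9) + f(29)) = ½(2.19722 + 3.36730) = 2.78226.
So far: 60.6588.
Correction k=1: B_{2}/2! · (f^{(1)}(29) − f^{(1)}(9)) = 1/12 · (0.0344828 − 0.111111) = -0.00638570.
Running total after k=1: 60.6524.
Correction k=2: B_{4}/4! · (f^{(3)}(29) − f^{(3)}(9)) = −1/720 · (8.20042e-05 − 0.00274348) = 3.69650e-06.
Running total after k=2: 60.6524.
Correction k=3: B_{6}/6! · (f^{(5)}(29) − f^{(5)}(9)) = 1/30240 · (1.17010e-06 − 0.000406442) = -1.34019e-08.
Running total after k=3: 60.6524.
Correction k=4: B_{8}/8! · (f^{(7)}(29) − f^{(7)}(9)) = −1/1209600 · (4.17394e-08 − 0.000150534) = 1.24415e-10.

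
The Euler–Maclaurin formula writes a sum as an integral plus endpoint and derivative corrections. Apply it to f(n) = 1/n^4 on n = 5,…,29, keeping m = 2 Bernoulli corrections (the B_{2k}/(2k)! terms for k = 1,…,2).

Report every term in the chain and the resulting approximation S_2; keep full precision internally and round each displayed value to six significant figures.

S_2 ≈ 0.00355822

Integral: ∫_5^29 1/x^4 dx = 0.00265300.
½[f(5) + f(29)] = ½[0.00160000 + 1.41387e-06] = 0.000800707.
Running total after boundary: 0.00345371.
k=1: B_{2}/(2)! × [f^{(1)}(29) − f^{(1)}(5)] = 1/12 × (-1.95016e-07 − (-0.00128000)) = 0.000106650.
Running total after k=1: 0.00356036.
k=2: B_{4}/(4)! × [f^{(3)}(29) − f^{(3)}(5)] = −1/720 × (-6.95657e-09 − (-0.00153600)) = -2.13332e-06.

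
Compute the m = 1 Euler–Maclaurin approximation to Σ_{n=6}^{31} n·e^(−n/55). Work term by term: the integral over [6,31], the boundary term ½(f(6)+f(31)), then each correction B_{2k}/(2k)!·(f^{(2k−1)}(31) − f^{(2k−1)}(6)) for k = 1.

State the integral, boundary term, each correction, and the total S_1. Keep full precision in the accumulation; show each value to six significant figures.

S_1 ≈ 327.711

Integral: ∫_6^31 x·e^(−x/55) dx = 316.245.
Boundary: ½(f(6) + f(31)) = ½(5.37989 + 17.6432) = 11.5116.
Integral + boundary = 327.757.
k=1: B_{2}/(2)! × [f^{(1)}(31) − f^{(1)}(6)] = 1/12 × (0.248350 − 0.798833) = -0.0458735.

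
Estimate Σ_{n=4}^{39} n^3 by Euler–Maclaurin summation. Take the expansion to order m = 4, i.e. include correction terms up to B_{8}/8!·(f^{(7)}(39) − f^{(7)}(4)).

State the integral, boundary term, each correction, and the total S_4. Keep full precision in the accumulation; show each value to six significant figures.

S_4 ≈ 608364

∫_4^39 x^3 dx evaluates to 578296.
Endpoint term: (f(4) + f(39))/2 = (64.0000 + 59319.0)/2 = 29691.5.
Integral + boundary = 607988.
Order-1 term: 1/12 · (4563.00 − 48.0000) = 376.250.
After k=1: 608364.
Order-2 term: −1/720 · (6.00000 − 6.00000) = 0.00000.
After k=2: 608364.
Order-3 term: 1/30240 · (0.00000 − 0.00000) = 0.00000.
After k=3: 608364.
Order-4 term: −1/1209600 · (0.00000 − 0.00000) = 0.00000.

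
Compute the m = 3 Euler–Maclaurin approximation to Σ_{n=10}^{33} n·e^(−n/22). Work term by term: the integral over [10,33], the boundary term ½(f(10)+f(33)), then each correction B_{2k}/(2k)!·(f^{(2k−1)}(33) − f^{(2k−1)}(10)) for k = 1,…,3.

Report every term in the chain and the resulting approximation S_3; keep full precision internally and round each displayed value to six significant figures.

S_3 ≈ 183.684

The integral term ∫_10^33 x·e^(−x/22) dx = 176.867.
Boundary: ½(f(10) + f(33)) = ½(6.34736 + 7.36330) = 6.85533.
Running total after boundary: 183.722.
Correction k=1: B_{2}/2! · (f^{(1)}(33) − f^{(1)}(10)) = 1/12 · (-0.111565 − 0.346220) = -0.0381487.
Partial sum through k=1: 183.684.
Correction k=2: B_{4}/4! · (f^{(3)}(33) − f^{(3)}(10)) = −1/720 · (0.000691519 − 0.00333821) = 3.67596e-06.
Partial sum through k=2: 183.684.
Correction k=3: B_{6}/6! · (f^{(5)}(33) − f^{(5)}(10)) = 1/30240 · (3.33377e-06 − 1.23163e-05) = -2.97041e-10.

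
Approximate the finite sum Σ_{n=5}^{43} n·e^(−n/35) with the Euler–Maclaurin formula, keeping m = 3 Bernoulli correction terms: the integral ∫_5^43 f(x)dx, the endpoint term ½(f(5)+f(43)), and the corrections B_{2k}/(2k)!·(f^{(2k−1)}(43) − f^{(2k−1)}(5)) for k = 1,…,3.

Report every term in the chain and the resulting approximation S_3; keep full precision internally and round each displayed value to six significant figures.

S_3 ≈ 422.923

The integral term ∫_5^43 x·e^(−x/35) dx = 414.530.
Boundary: ½(f(5) + f(43)) = ½(4.33439 + 12.5865) = 8.46047.
So far: 422.990.
Order-1 term: 1/12 · (-0.0669052 − 0.743038) = -0.0674953.
Running total after k=1: 422.923.
Order-2 term: −1/720 · (0.000423278 − 0.00202187) = 2.22027e-06.
Running total after k=2: 422.923.
Order-3 term: 1/30240 · (7.35651e-07 − 2.80586e-06) = -6.84594e-11.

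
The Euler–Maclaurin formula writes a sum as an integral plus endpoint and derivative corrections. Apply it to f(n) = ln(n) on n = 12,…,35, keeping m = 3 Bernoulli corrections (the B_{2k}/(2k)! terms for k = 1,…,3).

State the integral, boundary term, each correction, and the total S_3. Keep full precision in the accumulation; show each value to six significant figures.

The integral term ∫_12^35 ln(x) dx = 71.6183.
Endpoint term: (f(12) + f(35))/2 = (2.48491 + 3.55535)/2 = 3.02013.
Running total after boundary: 74.6384.
k=1: B_{2}/(2)! × [f^{(1)}(35) − f^{(1)}(12)] = 1/12 × (0.0285714 − 0.0833333) = -0.00456349.
Partial sum through k=1: 74.6339.
k=2: B_{4}/(4)! × [f^{(3)}(35) − f^{(3)}(12)] = −1/720 × (4.66472e-05 − 0.00115741) = 1.54272e-06.
Partial sum through k=2: 74.6339.
k=3: B_{6}/(6)! × [f^{(5)}(35) − f^{(5)}(12)] = 1/30240 × (4.56952e-07 − 9.64506e-05) = -3.17439e-09.

S_3 ≈ 74.6339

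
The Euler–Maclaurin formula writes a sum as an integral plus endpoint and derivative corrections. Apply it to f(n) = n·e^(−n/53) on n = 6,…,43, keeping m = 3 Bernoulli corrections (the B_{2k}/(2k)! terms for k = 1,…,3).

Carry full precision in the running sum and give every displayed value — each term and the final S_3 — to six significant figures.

S_3 ≈ 544.024

Integral: ∫_6^43 x·e^(−x/53) dx = 531.852.
Endpoint term: (f(6) + f(43))/2 = (5.35779 + 19.1036)/2 = 12.2307.
Running total after boundary: 544.083.
Correction k=1: B_{2}/2! · (f^{(1)}(43) − f^{(1)}(6)) = 1/12 · (0.0838247 − 0.791875) = -0.0590042.
Running total after k=1: 544.024.
Correction k=2: B_{4}/4! · (f^{(3)}(43) − f^{(3)}(6)) = −1/720 · (0.000346161 − 0.000917695) = 7.93797e-07.
Running total after k=2: 544.024.
Correction k=3: B_{6}/6! · (f^{(5)}(43) − f^{(5)}(6)) = 1/30240 · (2.35842e-07 − 5.53038e-07) = -1.04893e-11.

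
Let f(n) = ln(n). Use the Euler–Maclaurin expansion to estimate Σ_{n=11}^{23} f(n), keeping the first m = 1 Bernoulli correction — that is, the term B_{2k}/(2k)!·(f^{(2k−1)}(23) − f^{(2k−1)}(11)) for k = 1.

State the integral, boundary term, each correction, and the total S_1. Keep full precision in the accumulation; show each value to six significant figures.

The integral term ∫_11^23 ln(x) dx = 33.7395.
Boundary: ½(f(11) + f(23)) = ½(2.39790 + 3.13549) = 2.76669.
Integral + boundary = 36.5062.
k=1: B_{2}/(2)! × [f^{(1)}(23) − f^{(1)}(11)] = 1/12 × (0.0434783 − 0.0909091) = -0.00395257.

S_1 ≈ 36.5023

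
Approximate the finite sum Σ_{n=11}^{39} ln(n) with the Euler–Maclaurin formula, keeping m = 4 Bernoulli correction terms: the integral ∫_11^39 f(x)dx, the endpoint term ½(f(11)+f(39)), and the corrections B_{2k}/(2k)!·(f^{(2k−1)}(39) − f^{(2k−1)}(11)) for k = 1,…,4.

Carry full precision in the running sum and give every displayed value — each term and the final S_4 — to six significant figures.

Integral: ∫_11^39 ln(x) dx = 88.5021.
Boundary: ½(f(11) + f(39)) = ½(2.39790 + 3.66356) = 3.03073.
Integral + boundary = 91.5328.
Order-1 term: 1/12 · (0.0256410 − 0.0909091) = -0.00543901.
Partial sum through k=1: 91.5273.
Order-2 term: −1/720 · (3.37160e-05 − 0.00150263) = 2.04016e-06.
Partial sum through k=2: 91.5273.
Order-3 term: 1/30240 · (2.66004e-07 − 0.000149021) = -4.91915e-09.
Partial sum through k=3: 91.5273.
Order-4 term: −1/1209600 · (5.24663e-09 − 3.69474e-05) = 3.05408e-11.

S_4 ≈ 91.5273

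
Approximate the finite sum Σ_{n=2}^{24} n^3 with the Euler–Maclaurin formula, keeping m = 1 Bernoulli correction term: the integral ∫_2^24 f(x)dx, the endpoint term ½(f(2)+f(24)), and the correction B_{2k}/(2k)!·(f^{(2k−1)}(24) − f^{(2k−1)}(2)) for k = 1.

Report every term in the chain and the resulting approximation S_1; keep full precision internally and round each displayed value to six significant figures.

S_1 ≈ 89999.0

Integral: ∫_2^24 x^3 dx = 82940.0.
Endpoint term: (f(2) + f(24))/2 = (8.00000 + 13824.0)/2 = 6916.00.
So far: 89856.0.
Correction k=1: B_{2}/2! · (f^{(1)}(24) − f^{(1)}(2)) = 1/12 · (1728.00 − 12.0000) = 143.000.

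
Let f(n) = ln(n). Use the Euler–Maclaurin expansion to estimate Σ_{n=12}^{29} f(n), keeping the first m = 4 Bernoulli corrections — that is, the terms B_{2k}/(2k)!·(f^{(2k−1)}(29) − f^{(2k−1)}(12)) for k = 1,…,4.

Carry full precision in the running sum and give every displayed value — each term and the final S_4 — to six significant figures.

The integral term ∫_12^29 ln(x) dx = 50.8327.
½[f(12) + f(29)] = ½[2.48491 + 3.36730] = 2.92610.
Running total after boundary: 53.7588.
Order-1 term: 1/12 · (0.0344828 − 0.0833333) = -0.00407088.
Running total after k=1: 53.7547.
Order-2 term: −1/720 · (8.20042e-05 − 0.00115741) = 1.49362e-06.
Running total after k=2: 53.7547.
Order-3 term: 1/30240 · (1.17010e-06 − 9.64506e-05) = -3.15081e-09.
Running total after k=3: 53.7547.
Order-4 term: −1/1209600 · (4.17394e-08 − 2.00939e-05) = 1.65775e-11.

S_4 ≈ 53.7547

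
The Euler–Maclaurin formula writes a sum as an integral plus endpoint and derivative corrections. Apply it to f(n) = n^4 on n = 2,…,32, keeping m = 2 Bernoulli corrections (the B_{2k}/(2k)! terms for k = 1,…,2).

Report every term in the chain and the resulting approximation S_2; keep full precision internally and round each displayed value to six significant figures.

∫_2^32 x^4 dx evaluates to 6.71088e+06.
Endpoint term: (f(2) + f(32))/2 = (16.0000 + 1.04858e+06)/2 = 524296.
Integral + boundary = 7.23518e+06.
Order-1 term: 1/12 · (131072 − 32.0000) = 10920.0.
After k=1: 7.24610e+06.
Order-2 term: −1/720 · (768.000 − 48.0000) = -1.00000.

S_2 ≈ 7.24610e+06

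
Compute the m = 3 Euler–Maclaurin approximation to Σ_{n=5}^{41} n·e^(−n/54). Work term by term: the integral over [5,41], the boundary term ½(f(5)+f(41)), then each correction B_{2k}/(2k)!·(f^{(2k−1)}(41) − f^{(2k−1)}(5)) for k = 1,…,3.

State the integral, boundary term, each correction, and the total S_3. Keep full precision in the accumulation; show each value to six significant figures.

The integral term ∫_5^41 x·e^(−x/54) dx = 503.339.
Boundary: ½(f(5) + f(41)) = ½(4.55782 + 19.1885) = 11.8732.
So far: 515.212.
Correction k=1: B_{2}/2! · (f^{(1)}(41) − f^{(1)}(5)) = 1/12 · (0.112670 − 0.827161) = -0.0595409.
Partial sum through k=1: 515.153.
Correction k=2: B_{4}/4! · (f^{(3)}(41) − f^{(3)}(5)) = −1/720 · (0.000359635 − 0.000908879) = 7.62838e-07.
Partial sum through k=2: 515.153.
Correction k=3: B_{6}/6! · (f^{(5)}(41) − f^{(5)}(5)) = 1/30240 · (2.33413e-07 − 5.26096e-07) = -9.67866e-12.

S_3 ≈ 515.153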